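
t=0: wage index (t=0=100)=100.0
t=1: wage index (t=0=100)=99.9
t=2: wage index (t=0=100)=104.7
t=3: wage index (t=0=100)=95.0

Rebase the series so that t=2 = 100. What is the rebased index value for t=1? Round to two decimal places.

95.42

Rebased(t=1) = 99.9 / 104.7 × 100 = 95.4155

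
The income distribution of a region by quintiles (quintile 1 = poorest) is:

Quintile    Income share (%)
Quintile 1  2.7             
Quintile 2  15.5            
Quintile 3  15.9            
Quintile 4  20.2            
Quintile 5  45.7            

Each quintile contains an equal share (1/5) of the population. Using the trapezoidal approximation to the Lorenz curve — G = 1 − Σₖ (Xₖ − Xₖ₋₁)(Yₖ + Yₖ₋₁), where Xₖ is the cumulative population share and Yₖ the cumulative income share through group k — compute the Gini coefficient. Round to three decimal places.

Cumulative income shares Yₖ: 0.0270, 0.1820, 0.3410, 0.5430, 1.0000
Σ (Xₖ−Xₖ₋₁)(Yₖ+Yₖ₋₁) = (1/5)(0.0270+0.0000) + (1/5)(0.1820+0.0270) + (1/5)(0.3410+0.1820) + (1/5)(0.5430+0.3410) + (1/5)(1.0000+0.5430)
  = 0.0054 + 0.0418 + 0.1046 + 0.1768 + 0.3086 = 0.6372
G = 1 − 0.6372 = 0.3628

0.363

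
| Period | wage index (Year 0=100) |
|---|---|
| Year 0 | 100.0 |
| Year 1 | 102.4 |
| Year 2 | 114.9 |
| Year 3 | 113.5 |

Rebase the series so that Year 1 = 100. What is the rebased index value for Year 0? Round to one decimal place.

Rebased(Year 0) = 100.0 / 102.4 × 100 = 97.6562

97.7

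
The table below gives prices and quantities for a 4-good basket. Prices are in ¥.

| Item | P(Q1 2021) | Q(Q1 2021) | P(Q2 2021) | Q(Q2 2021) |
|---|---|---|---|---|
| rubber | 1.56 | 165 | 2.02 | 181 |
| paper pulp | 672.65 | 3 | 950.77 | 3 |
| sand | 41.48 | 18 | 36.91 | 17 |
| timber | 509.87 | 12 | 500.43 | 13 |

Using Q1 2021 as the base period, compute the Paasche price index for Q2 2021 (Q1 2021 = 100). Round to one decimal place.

Paasche price index uses current-period quantities as weights.
ΣP(Q2 2021)·Q(Q2 2021) = 2.02×181 + 950.77×3 + 36.91×17 + 500.43×13 = 365.62 + 2852.31 + 627.47 + 6505.59 = 10350.99
ΣP(Q1 2021)·Q(Q2 2021) = 1.56×181 + 672.65×3 + 41.48×17 + 509.87×13 = 282.36 + 2017.95 + 705.16 + 6628.31 = 9633.78
Index = 10350.99 / 9633.78 × 100 = 107.4447

107.4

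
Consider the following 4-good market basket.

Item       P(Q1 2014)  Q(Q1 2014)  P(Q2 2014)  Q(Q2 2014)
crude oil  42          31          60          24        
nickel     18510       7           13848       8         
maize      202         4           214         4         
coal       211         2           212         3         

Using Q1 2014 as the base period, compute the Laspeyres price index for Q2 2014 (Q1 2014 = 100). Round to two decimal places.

75.76

Laspeyres price index uses base-period quantities as weights.
ΣP(Q2 2014)·Q(Q1 2014) = 60×31 + 13848×7 + 214×4 + 212×2 = 1860 + 96936 + 856 + 424 = 100076
ΣP(Q1 2014)·Q(Q1 2014) = 42×31 + 18510×7 + 202×4 + 211×2 = 1302 + 129570 + 808 + 422 = 132102
Index = 100076 / 132102 × 100 = 75.7566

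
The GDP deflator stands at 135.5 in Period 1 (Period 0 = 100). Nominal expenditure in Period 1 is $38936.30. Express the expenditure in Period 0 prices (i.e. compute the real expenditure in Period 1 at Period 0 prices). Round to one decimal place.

Real = Nominal ÷ (Index/100) = 38936.30 ÷ (135.5/100)
     = 38936.30 ÷ 1.355 = 28735.2768

28735.3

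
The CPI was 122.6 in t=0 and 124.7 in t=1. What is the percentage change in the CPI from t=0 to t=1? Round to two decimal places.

1.71%

Change = (124.7 − 122.6) / 122.6 × 100
       = 2.1 / 122.6 × 100 = 1.7129%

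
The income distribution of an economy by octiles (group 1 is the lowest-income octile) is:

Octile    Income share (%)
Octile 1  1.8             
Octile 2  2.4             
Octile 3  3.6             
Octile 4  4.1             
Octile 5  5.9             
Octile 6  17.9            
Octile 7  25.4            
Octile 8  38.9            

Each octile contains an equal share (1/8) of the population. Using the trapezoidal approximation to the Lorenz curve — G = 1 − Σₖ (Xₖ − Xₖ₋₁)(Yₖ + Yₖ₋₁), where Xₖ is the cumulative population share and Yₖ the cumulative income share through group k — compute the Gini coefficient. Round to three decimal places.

0.524

Cumulative income shares Yₖ: 0.0180, 0.0420, 0.0780, 0.1190, 0.1780, 0.3570, 0.6110, 1.0000
Σ (Xₖ−Xₖ₋₁)(Yₖ+Yₖ₋₁) = (1/8)(0.0180+0.0000) + (1/8)(0.0420+0.0180) + (1/8)(0.0780+0.0420) + (1/8)(0.1190+0.0780) + (1/8)(0.1780+0.1190) + (1/8)(0.3570+0.1780) + (1/8)(0.6110+0.3570) + (1/8)(1.0000+0.6110)
  = 0.0023 + 0.0075 + 0.0150 + 0.0246 + 0.0371 + 0.0669 + 0.1210 + 0.2014 = 0.4758
G = 1 − 0.4758 = 0.5242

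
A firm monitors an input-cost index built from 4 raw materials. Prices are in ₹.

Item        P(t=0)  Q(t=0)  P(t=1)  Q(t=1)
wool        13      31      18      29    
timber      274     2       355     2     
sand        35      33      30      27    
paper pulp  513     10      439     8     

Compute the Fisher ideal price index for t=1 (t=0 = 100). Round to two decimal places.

Laspeyres component (base-period weights):
ΣP(t=1)Q(t=0) = 18×31 + 355×2 + 30×33 + 439×10 = 558 + 710 + 990 + 4390 = 6648
ΣP(t=0)Q(t=0) = 13×31 + 274×2 + 35×33 + 513×10 = 403 + 548 + 1155 + 5130 = 7236
L = 6648 / 7236 × 100 = 91.8740
Paasche component (current-period weights):
ΣP(t=1)Q(t=1) = 18×29 + 355×2 + 30×27 + 439×8 = 522 + 710 + 810 + 3512 = 5554
ΣP(t=0)Q(t=1) = 13×29 + 274×2 + 35×27 + 513×8 = 377 + 548 + 945 + 4104 = 5974
P = 5554 / 5974 × 100 = 92.9695
Fisher = √(L × P) = √(91.8740 × 92.9695) = 92.4201

92.42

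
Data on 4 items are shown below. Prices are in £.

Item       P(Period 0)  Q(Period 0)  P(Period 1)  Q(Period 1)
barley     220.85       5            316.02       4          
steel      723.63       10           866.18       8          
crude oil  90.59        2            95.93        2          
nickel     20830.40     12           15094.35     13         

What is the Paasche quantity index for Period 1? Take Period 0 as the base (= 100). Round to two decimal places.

Paasche quantity index uses current-period prices as weights.
ΣP(Period 1)·Q(Period 1) = 316.02×4 + 866.18×8 + 95.93×2 + 15094.35×13 = 1264.08 + 6929.44 + 191.86 + 196226.55 = 204611.93
ΣP(Period 1)·Q(Period 0) = 316.02×5 + 866.18×10 + 95.93×2 + 15094.35×12 = 1580.1 + 8661.8 + 191.86 + 181132.2 = 191565.96
Index = 204611.93 / 191565.96 × 100 = 106.8102

106.81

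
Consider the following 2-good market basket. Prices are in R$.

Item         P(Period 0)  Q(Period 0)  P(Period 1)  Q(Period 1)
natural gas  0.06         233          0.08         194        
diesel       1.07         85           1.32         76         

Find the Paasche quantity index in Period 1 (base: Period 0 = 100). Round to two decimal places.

Paasche quantity index uses current-period prices as weights.
ΣP(Period 1)·Q(Period 1) = 0.08×194 + 1.32×76 = 15.52 + 100.32 = 115.84
ΣP(Period 1)·Q(Period 0) = 0.08×233 + 1.32×85 = 18.64 + 112.2 = 130.84
Index = 115.84 / 130.84 × 100 = 88.5356

88.54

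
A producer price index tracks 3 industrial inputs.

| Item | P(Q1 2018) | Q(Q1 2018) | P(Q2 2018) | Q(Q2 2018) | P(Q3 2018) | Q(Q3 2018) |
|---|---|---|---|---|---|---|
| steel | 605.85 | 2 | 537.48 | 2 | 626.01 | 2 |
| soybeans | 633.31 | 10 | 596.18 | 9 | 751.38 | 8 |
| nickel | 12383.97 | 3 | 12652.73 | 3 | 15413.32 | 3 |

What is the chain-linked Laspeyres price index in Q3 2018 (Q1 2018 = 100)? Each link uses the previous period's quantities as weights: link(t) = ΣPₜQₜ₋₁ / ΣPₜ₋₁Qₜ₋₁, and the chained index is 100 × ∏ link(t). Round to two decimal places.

Link Q1 2018→Q2 2018:
ΣP(Q2 2018)Q(Q1 2018) = 537.48×2 + 596.18×10 + 12652.73×3 = 1074.96 + 5961.8 + 37958.19 = 44994.95
ΣP(Q1 2018)Q(Q1 2018) = 605.85×2 + 633.31×10 + 12383.97×3 = 1211.7 + 6333.1 + 37151.91 = 44696.71
link = 44994.95/44696.71 = 1.006673
Link Q2 2018→Q3 2018:
ΣP(Q3 2018)Q(Q2 2018) = 626.01×2 + 751.38×9 + 15413.32×3 = 1252.02 + 6762.42 + 46239.96 = 54254.4
ΣP(Q2 2018)Q(Q2 2018) = 537.48×2 + 596.18×9 + 12652.73×3 = 1074.96 + 5365.62 + 37958.19 = 44398.77
link = 54254.4/44398.77 = 1.221980
Chained index = 100 × 1.006673 × 1.221980 = 123.0133

123.01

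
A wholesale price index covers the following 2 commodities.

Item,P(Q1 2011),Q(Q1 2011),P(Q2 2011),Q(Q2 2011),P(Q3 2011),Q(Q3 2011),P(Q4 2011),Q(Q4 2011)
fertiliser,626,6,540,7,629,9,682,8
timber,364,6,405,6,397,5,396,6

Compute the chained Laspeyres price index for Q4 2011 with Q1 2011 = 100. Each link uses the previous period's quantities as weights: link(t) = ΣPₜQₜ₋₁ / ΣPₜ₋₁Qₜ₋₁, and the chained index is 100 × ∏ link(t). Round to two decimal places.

110.73

Link Q1 2011→Q2 2011:
ΣP(Q2 2011)Q(Q1 2011) = 540×6 + 405×6 = 3240 + 2430 = 5670
ΣP(Q1 2011)Q(Q1 2011) = 626×6 + 364×6 = 3756 + 2184 = 5940
link = 5670/5940 = 0.954545
Link Q2 2011→Q3 2011:
ΣP(Q3 2011)Q(Q2 2011) = 629×7 + 397×6 = 4403 + 2382 = 6785
ΣP(Q2 2011)Q(Q2 2011) = 540×7 + 405×6 = 3780 + 2430 = 6210
link = 6785/6210 = 1.092593
Link Q3 2011→Q4 2011:
ΣP(Q4 2011)Q(Q3 2011) = 682×9 + 396×5 = 6138 + 1980 = 8118
ΣP(Q3 2011)Q(Q3 2011) = 629×9 + 397×5 = 5661 + 1985 = 7646
link = 8118/7646 = 1.061732
Chained index = 100 × 0.954545 × 1.092593 × 1.061732 = 110.7311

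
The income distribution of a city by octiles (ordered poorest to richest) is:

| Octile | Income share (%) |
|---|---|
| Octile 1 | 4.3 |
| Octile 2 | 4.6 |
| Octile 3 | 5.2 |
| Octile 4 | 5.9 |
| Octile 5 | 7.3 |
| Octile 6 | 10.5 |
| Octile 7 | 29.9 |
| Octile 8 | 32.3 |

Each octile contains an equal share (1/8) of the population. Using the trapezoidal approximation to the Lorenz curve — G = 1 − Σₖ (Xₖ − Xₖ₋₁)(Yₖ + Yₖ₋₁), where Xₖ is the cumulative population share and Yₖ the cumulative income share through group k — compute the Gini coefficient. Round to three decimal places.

0.425

Cumulative income shares Yₖ: 0.0430, 0.0890, 0.1410, 0.2000, 0.2730, 0.3780, 0.6770, 1.0000
Σ (Xₖ−Xₖ₋₁)(Yₖ+Yₖ₋₁) = (1/8)(0.0430+0.0000) + (1/8)(0.0890+0.0430) + (1/8)(0.1410+0.0890) + (1/8)(0.2000+0.1410) + (1/8)(0.2730+0.2000) + (1/8)(0.3780+0.2730) + (1/8)(0.6770+0.3780) + (1/8)(1.0000+0.6770)
  = 0.0054 + 0.0165 + 0.0288 + 0.0426 + 0.0591 + 0.0814 + 0.1319 + 0.2096 = 0.5753
G = 1 − 0.5753 = 0.4247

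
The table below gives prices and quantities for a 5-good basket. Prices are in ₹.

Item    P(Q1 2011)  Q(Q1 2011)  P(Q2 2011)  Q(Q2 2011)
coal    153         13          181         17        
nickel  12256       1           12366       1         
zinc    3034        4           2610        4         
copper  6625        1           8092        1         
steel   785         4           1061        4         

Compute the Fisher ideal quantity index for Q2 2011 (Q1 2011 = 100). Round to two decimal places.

101.81

Laspeyres component (base-period weights):
ΣP(Q1 2011)Q(Q2 2011) = 153×17 + 12256×1 + 3034×4 + 6625×1 + 785×4 = 2601 + 12256 + 12136 + 6625 + 3140 = 36758
ΣP(Q1 2011)Q(Q1 2011) = 153×13 + 12256×1 + 3034×4 + 6625×1 + 785×4 = 1989 + 12256 + 12136 + 6625 + 3140 = 36146
L = 36758 / 36146 × 100 = 101.6931
Paasche component (current-period weights):
ΣP(Q2 2011)Q(Q2 2011) = 181×17 + 12366×1 + 2610×4 + 8092×1 + 1061×4 = 3077 + 12366 + 10440 + 8092 + 4244 = 38219
ΣP(Q2 2011)Q(Q1 2011) = 181×13 + 12366×1 + 2610×4 + 8092×1 + 1061×4 = 2353 + 12366 + 10440 + 8092 + 4244 = 37495
P = 38219 / 37495 × 100 = 101.9309
Fisher = √(L × P) = √(101.6931 × 101.9309) = 101.8120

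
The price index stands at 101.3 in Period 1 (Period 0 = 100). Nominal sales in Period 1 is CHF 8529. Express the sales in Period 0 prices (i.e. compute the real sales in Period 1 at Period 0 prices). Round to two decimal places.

8419.55

Real = Nominal ÷ (Index/100) = 8529 ÷ (101.3/100)
     = 8529 ÷ 1.013 = 8419.5459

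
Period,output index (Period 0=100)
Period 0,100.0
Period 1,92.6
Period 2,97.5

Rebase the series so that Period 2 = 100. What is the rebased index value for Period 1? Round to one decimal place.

Rebased(Period 1) = 92.6 / 97.5 × 100 = 94.9744

95.0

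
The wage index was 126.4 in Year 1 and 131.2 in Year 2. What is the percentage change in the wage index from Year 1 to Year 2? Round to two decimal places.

3.80%

Change = (131.2 − 126.4) / 126.4 × 100
       = 4.8 / 126.4 × 100 = 3.7975%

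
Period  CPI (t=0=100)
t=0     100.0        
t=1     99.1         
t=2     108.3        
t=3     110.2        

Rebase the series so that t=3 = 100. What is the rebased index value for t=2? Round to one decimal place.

Rebased(t=2) = 108.3 / 110.2 × 100 = 98.2759

98.3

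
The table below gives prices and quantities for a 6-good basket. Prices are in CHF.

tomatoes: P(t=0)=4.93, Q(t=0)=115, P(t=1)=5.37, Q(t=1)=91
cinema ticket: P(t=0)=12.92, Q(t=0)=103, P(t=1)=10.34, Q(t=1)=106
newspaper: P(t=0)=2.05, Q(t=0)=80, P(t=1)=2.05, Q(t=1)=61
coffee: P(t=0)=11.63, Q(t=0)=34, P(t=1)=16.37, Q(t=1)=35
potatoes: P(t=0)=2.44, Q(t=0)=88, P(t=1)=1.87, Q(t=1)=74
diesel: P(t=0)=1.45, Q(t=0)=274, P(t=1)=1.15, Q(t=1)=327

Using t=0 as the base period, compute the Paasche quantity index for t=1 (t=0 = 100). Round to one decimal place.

Paasche quantity index uses current-period prices as weights.
ΣP(t=1)·Q(t=1) = 5.37×91 + 10.34×106 + 2.05×61 + 16.37×35 + 1.87×74 + 1.15×327 = 488.67 + 1096.04 + 125.05 + 572.95 + 138.38 + 376.05 = 2797.14
ΣP(t=1)·Q(t=0) = 5.37×115 + 10.34×103 + 2.05×80 + 16.37×34 + 1.87×88 + 1.15×274 = 617.55 + 1065.02 + 164 + 556.58 + 164.56 + 315.1 = 2882.81
Index = 2797.14 / 2882.81 × 100 = 97.0282

97.0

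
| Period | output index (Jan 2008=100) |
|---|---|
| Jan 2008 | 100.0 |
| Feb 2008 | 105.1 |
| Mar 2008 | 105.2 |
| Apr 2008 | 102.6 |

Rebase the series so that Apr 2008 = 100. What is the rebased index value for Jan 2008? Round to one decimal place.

Rebased(Jan 2008) = 100.0 / 102.6 × 100 = 97.4659

97.5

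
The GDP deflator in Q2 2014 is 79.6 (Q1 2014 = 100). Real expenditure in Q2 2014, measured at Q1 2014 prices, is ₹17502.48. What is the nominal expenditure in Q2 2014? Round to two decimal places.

13931.97

Nominal = Real × (Index/100) = 17502.48 × (79.6/100)
        = 17502.48 × 0.796 = 13931.9741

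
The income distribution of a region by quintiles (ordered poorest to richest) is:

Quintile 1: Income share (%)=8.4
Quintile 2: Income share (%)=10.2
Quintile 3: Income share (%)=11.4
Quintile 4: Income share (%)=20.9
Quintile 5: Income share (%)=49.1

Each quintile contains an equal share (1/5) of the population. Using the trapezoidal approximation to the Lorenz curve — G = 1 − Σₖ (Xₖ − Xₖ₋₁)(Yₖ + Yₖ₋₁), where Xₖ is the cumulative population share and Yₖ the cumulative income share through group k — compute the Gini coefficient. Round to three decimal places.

Cumulative income shares Yₖ: 0.0840, 0.1860, 0.3000, 0.5090, 1.0000
Σ (Xₖ−Xₖ₋₁)(Yₖ+Yₖ₋₁) = (1/5)(0.0840+0.0000) + (1/5)(0.1860+0.0840) + (1/5)(0.3000+0.1860) + (1/5)(0.5090+0.3000) + (1/5)(1.0000+0.5090)
  = 0.0168 + 0.0540 + 0.0972 + 0.1618 + 0.3018 = 0.6316
G = 1 − 0.6316 = 0.3684

0.368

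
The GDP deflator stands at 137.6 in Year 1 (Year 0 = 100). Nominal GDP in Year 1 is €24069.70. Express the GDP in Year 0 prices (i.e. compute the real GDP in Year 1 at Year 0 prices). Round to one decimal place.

Real = Nominal ÷ (Index/100) = 24069.70 ÷ (137.6/100)
     = 24069.70 ÷ 1.376 = 17492.5145

17492.5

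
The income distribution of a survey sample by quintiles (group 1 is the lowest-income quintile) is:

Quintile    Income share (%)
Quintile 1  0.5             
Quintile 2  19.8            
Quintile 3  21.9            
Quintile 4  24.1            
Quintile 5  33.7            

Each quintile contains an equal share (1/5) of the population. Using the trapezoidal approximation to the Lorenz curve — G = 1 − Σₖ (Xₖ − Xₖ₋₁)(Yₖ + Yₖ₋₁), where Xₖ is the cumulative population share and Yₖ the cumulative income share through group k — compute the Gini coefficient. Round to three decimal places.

Cumulative income shares Yₖ: 0.0050, 0.2030, 0.4220, 0.6630, 1.0000
Σ (Xₖ−Xₖ₋₁)(Yₖ+Yₖ₋₁) = (1/5)(0.0050+0.0000) + (1/5)(0.2030+0.0050) + (1/5)(0.4220+0.2030) + (1/5)(0.6630+0.4220) + (1/5)(1.0000+0.6630)
  = 0.0010 + 0.0416 + 0.1250 + 0.2170 + 0.3326 = 0.7172
G = 1 − 0.7172 = 0.2828

0.283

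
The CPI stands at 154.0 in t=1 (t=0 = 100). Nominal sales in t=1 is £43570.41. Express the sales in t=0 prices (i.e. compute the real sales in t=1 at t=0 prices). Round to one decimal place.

Real = Nominal ÷ (Index/100) = 43570.41 ÷ (154.0/100)
     = 43570.41 ÷ 1.540 = 28292.4740

28292.5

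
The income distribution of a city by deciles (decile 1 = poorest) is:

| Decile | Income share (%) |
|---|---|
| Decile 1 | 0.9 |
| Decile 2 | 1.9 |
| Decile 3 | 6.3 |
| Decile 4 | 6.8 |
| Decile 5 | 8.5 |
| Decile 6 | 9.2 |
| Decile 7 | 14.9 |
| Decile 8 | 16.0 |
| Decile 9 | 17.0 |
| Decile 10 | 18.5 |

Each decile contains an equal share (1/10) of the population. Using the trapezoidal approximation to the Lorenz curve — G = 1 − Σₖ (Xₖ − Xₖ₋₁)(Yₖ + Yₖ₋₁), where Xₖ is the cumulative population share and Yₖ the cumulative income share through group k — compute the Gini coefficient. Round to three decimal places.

Cumulative income shares Yₖ: 0.0090, 0.0280, 0.0910, 0.1590, 0.2440, 0.3360, 0.4850, 0.6450, 0.8150, 1.0000
Σ (Xₖ−Xₖ₋₁)(Yₖ+Yₖ₋₁) = (1/10)(0.0090+0.0000) + (1/10)(0.0280+0.0090) + (1/10)(0.0910+0.0280) + (1/10)(0.1590+0.0910) + (1/10)(0.2440+0.1590) + (1/10)(0.3360+0.2440) + (1/10)(0.4850+0.3360) + (1/10)(0.6450+0.4850) + (1/10)(0.8150+0.6450) + (1/10)(1.0000+0.8150)
  = 0.0009 + 0.0037 + 0.0119 + 0.0250 + 0.0403 + 0.0580 + 0.0821 + 0.1130 + 0.1460 + 0.1815 = 0.6624
G = 1 − 0.6624 = 0.3376

0.338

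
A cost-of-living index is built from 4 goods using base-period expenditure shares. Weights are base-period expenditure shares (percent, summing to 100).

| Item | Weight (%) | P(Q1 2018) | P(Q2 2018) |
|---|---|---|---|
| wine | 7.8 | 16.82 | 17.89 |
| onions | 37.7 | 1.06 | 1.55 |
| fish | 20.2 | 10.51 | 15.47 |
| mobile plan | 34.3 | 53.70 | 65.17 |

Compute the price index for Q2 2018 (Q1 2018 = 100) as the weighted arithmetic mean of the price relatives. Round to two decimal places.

134.78

wine: 7.8 × (17.89/16.82) = 7.8 × 1.063615 = 8.2962
onions: 37.7 × (1.55/1.06) = 37.7 × 1.462264 = 55.1274
fish: 20.2 × (15.47/10.51) = 20.2 × 1.471931 = 29.7330
mobile plan: 34.3 × (65.17/53.70) = 34.3 × 1.213594 = 41.6263
Index = Σ wᵢ·(p₁ᵢ/p₀ᵢ) = 8.2962 + 55.1274 + 29.7330 + 41.6263 = 134.7828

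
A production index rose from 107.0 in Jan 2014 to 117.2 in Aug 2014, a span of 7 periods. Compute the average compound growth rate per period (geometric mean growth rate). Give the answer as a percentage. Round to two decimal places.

Growth factor = (117.2/107.0)^(1/7) = (1.095327)^(1/7) = 1.013093
Growth rate = 1.013093 − 1 = 0.013093 = 1.3093%

1.31%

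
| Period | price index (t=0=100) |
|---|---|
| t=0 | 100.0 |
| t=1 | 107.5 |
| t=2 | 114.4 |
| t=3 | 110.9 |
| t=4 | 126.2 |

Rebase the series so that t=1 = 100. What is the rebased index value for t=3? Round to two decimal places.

103.16

Rebased(t=3) = 110.9 / 107.5 × 100 = 103.1628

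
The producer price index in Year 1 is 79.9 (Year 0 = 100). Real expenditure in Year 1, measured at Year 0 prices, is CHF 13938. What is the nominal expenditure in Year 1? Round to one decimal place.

11136.5

Nominal = Real × (Index/100) = 13938 × (79.9/100)
        = 13938 × 0.799 = 11136.4620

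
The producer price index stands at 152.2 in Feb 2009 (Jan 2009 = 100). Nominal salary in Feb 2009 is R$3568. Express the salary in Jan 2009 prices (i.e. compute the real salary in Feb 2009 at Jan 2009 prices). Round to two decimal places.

Real = Nominal ÷ (Index/100) = 3568 ÷ (152.2/100)
     = 3568 ÷ 1.522 = 2344.2838

2344.28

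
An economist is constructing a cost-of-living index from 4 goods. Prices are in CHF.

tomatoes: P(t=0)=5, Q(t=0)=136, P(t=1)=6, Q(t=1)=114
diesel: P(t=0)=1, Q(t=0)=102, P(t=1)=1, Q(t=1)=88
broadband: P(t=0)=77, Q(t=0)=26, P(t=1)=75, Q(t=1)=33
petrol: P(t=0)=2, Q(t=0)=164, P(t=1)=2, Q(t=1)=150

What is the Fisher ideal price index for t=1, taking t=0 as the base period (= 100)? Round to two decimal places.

102.03

Laspeyres component (base-period weights):
ΣP(t=1)Q(t=0) = 6×136 + 1×102 + 75×26 + 2×164 = 816 + 102 + 1950 + 328 = 3196
ΣP(t=0)Q(t=0) = 5×136 + 1×102 + 77×26 + 2×164 = 680 + 102 + 2002 + 328 = 3112
L = 3196 / 3112 × 100 = 102.6992
Paasche component (current-period weights):
ΣP(t=1)Q(t=1) = 6×114 + 1×88 + 75×33 + 2×150 = 684 + 88 + 2475 + 300 = 3547
ΣP(t=0)Q(t=1) = 5×114 + 1×88 + 77×33 + 2×150 = 570 + 88 + 2541 + 300 = 3499
P = 3547 / 3499 × 100 = 101.3718
Fisher = √(L × P) = √(102.6992 × 101.3718) = 102.0334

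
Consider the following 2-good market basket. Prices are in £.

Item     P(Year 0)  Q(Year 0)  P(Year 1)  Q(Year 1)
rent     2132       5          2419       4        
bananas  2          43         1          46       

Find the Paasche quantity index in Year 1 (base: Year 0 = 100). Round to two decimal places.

Paasche quantity index uses current-period prices as weights.
ΣP(Year 1)·Q(Year 1) = 2419×4 + 1×46 = 9676 + 46 = 9722
ΣP(Year 1)·Q(Year 0) = 2419×5 + 1×43 = 12095 + 43 = 12138
Index = 9722 / 12138 × 100 = 80.0956

80.10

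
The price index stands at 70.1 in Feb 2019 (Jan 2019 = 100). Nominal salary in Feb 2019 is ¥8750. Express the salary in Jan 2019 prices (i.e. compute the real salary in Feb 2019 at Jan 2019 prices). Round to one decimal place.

Real = Nominal ÷ (Index/100) = 8750 ÷ (70.1/100)
     = 8750 ÷ 0.701 = 12482.1683

12482.2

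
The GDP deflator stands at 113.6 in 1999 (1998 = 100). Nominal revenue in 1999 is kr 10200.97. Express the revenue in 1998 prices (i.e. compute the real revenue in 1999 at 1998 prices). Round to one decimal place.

8979.7

Real = Nominal ÷ (Index/100) = 10200.97 ÷ (113.6/100)
     = 10200.97 ÷ 1.136 = 8979.7271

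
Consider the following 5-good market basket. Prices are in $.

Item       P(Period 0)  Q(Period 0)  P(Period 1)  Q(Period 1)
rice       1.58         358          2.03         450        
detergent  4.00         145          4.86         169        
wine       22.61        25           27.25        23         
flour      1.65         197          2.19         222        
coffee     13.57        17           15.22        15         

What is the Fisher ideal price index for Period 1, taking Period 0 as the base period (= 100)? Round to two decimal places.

Laspeyres component (base-period weights):
ΣP(Period 1)Q(Period 0) = 2.03×358 + 4.86×145 + 27.25×25 + 2.19×197 + 15.22×17 = 726.74 + 704.7 + 681.25 + 431.43 + 258.74 = 2802.86
ΣP(Period 0)Q(Period 0) = 1.58×358 + 4.00×145 + 22.61×25 + 1.65×197 + 13.57×17 = 565.64 + 580 + 565.25 + 325.05 + 230.69 = 2266.63
L = 2802.86 / 2266.63 × 100 = 123.6576
Paasche component (current-period weights):
ΣP(Period 1)Q(Period 1) = 2.03×450 + 4.86×169 + 27.25×23 + 2.19×222 + 15.22×15 = 913.5 + 821.34 + 626.75 + 486.18 + 228.3 = 3076.07
ΣP(Period 0)Q(Period 1) = 1.58×450 + 4.00×169 + 22.61×23 + 1.65×222 + 13.57×15 = 711 + 676 + 520.03 + 366.3 + 203.55 = 2476.88
P = 3076.07 / 2476.88 × 100 = 124.1913
Fisher = √(L × P) = √(123.6576 × 124.1913) = 123.9242

123.92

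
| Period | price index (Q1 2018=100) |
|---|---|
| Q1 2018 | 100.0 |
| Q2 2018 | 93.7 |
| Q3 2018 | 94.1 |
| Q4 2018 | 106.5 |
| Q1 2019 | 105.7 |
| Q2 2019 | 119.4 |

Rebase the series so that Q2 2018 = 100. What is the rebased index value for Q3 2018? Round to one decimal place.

Rebased(Q3 2018) = 94.1 / 93.7 × 100 = 100.4269

100.4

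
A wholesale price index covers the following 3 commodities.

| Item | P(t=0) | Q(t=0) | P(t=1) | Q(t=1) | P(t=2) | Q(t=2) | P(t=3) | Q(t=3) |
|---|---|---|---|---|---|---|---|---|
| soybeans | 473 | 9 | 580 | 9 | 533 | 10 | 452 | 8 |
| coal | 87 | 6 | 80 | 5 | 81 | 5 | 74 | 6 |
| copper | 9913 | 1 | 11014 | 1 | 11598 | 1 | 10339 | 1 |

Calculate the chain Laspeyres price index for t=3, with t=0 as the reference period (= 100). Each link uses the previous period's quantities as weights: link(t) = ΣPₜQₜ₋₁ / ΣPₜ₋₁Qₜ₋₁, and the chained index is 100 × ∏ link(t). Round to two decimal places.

100.95

Link t=0→t=1:
ΣP(t=1)Q(t=0) = 580×9 + 80×6 + 11014×1 = 5220 + 480 + 11014 = 16714
ΣP(t=0)Q(t=0) = 473×9 + 87×6 + 9913×1 = 4257 + 522 + 9913 = 14692
link = 16714/14692 = 1.137626
Link t=1→t=2:
ΣP(t=2)Q(t=1) = 533×9 + 81×5 + 11598×1 = 4797 + 405 + 11598 = 16800
ΣP(t=1)Q(t=1) = 580×9 + 80×5 + 11014×1 = 5220 + 400 + 11014 = 16634
link = 16800/16634 = 1.009980
Link t=2→t=3:
ΣP(t=3)Q(t=2) = 452×10 + 74×5 + 10339×1 = 4520 + 370 + 10339 = 15229
ΣP(t=2)Q(t=2) = 533×10 + 81×5 + 11598×1 = 5330 + 405 + 11598 = 17333
link = 15229/17333 = 0.878613
Chained index = 100 × 1.137626 × 1.009980 × 0.878613 = 100.9508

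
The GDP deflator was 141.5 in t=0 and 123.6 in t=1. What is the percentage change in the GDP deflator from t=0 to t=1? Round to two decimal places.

Change = (123.6 − 141.5) / 141.5 × 100
       = -17.9 / 141.5 × 100 = -12.6502%

-12.65%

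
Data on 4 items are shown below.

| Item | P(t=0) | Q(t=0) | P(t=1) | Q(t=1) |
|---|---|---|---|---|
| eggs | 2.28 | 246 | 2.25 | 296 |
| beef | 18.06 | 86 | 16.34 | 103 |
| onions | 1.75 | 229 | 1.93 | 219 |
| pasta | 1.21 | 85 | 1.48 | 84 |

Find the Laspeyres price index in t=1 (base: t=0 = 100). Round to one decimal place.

96.5

Laspeyres price index uses base-period quantities as weights.
ΣP(t=1)·Q(t=0) = 2.25×246 + 16.34×86 + 1.93×229 + 1.48×85 = 553.5 + 1405.24 + 441.97 + 125.8 = 2526.51
ΣP(t=0)·Q(t=0) = 2.28×246 + 18.06×86 + 1.75×229 + 1.21×85 = 560.88 + 1553.16 + 400.75 + 102.85 = 2617.64
Index = 2526.51 / 2617.64 × 100 = 96.5186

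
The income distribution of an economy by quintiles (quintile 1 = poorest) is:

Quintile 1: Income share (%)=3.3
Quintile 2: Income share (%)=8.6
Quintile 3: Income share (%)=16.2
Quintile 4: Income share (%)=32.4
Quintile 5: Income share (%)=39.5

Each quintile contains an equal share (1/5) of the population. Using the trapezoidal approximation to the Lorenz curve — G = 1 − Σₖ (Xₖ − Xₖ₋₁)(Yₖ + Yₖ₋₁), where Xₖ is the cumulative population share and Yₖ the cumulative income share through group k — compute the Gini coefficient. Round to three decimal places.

0.385

Cumulative income shares Yₖ: 0.0330, 0.1190, 0.2810, 0.6050, 1.0000
Σ (Xₖ−Xₖ₋₁)(Yₖ+Yₖ₋₁) = (1/5)(0.0330+0.0000) + (1/5)(0.1190+0.0330) + (1/5)(0.2810+0.1190) + (1/5)(0.6050+0.2810) + (1/5)(1.0000+0.6050)
  = 0.0066 + 0.0304 + 0.0800 + 0.1772 + 0.3210 = 0.6152
G = 1 − 0.6152 = 0.3848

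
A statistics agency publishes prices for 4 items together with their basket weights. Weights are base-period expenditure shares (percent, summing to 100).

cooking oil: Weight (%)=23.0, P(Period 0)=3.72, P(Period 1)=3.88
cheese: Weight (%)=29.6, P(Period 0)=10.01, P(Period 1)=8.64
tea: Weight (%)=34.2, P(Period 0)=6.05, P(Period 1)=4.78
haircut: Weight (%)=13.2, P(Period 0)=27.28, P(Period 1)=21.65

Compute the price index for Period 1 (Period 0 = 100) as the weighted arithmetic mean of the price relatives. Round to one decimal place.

87.0

cooking oil: 23.0 × (3.88/3.72) = 23.0 × 1.043011 = 23.9892
cheese: 29.6 × (8.64/10.01) = 29.6 × 0.863137 = 25.5489
tea: 34.2 × (4.78/6.05) = 34.2 × 0.790083 = 27.0208
haircut: 13.2 × (21.65/27.28) = 13.2 × 0.793622 = 10.4758
Index = Σ wᵢ·(p₁ᵢ/p₀ᵢ) = 23.9892 + 25.5489 + 27.0208 + 10.4758 = 87.0347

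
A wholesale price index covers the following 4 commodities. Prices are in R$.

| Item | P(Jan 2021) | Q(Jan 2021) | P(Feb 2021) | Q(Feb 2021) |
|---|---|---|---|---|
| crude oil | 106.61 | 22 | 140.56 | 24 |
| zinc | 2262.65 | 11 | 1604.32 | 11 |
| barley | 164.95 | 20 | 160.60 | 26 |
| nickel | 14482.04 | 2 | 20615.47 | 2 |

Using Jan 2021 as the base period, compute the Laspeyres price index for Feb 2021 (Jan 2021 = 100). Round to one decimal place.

109.6

Laspeyres price index uses base-period quantities as weights.
ΣP(Feb 2021)·Q(Jan 2021) = 140.56×22 + 1604.32×11 + 160.60×20 + 20615.47×2 = 3092.32 + 17647.52 + 3212 + 41230.94 = 65182.78
ΣP(Jan 2021)·Q(Jan 2021) = 106.61×22 + 2262.65×11 + 164.95×20 + 14482.04×2 = 2345.42 + 24889.15 + 3299 + 28964.08 = 59497.65
Index = 65182.78 / 59497.65 × 100 = 109.5552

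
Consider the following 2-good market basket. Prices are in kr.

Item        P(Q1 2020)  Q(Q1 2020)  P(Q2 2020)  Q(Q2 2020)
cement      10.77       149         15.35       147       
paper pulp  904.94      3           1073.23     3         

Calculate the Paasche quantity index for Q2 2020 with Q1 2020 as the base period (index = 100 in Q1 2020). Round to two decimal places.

99.44

Paasche quantity index uses current-period prices as weights.
ΣP(Q2 2020)·Q(Q2 2020) = 15.35×147 + 1073.23×3 = 2256.45 + 3219.69 = 5476.14
ΣP(Q2 2020)·Q(Q1 2020) = 15.35×149 + 1073.23×3 = 2287.15 + 3219.69 = 5506.84
Index = 5476.14 / 5506.84 × 100 = 99.4425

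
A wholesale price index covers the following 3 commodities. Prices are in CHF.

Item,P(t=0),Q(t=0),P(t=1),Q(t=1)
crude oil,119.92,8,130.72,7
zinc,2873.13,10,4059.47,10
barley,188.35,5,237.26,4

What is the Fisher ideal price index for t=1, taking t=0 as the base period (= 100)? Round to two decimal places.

139.91

Laspeyres component (base-period weights):
ΣP(t=1)Q(t=0) = 130.72×8 + 4059.47×10 + 237.26×5 = 1045.76 + 40594.7 + 1186.3 = 42826.76
ΣP(t=0)Q(t=0) = 119.92×8 + 2873.13×10 + 188.35×5 = 959.36 + 28731.3 + 941.75 = 30632.41
L = 42826.76 / 30632.41 × 100 = 139.8087
Paasche component (current-period weights):
ΣP(t=1)Q(t=1) = 130.72×7 + 4059.47×10 + 237.26×4 = 915.04 + 40594.7 + 949.04 = 42458.78
ΣP(t=0)Q(t=1) = 119.92×7 + 2873.13×10 + 188.35×4 = 839.44 + 28731.3 + 753.4 = 30324.14
P = 42458.78 / 30324.14 × 100 = 140.0164
Fisher = √(L × P) = √(139.8087 × 140.0164) = 139.9125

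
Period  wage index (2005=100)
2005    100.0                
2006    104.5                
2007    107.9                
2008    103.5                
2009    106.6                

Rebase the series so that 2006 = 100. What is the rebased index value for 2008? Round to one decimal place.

99.0

Rebased(2008) = 103.5 / 104.5 × 100 = 99.0431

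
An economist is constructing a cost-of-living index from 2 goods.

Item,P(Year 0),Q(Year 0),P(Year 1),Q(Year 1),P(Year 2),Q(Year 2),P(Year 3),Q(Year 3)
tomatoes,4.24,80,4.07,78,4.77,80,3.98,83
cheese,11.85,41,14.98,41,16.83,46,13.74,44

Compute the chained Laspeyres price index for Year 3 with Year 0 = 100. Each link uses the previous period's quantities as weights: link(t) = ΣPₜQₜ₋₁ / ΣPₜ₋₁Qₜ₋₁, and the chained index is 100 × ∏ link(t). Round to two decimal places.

106.78

Link Year 0→Year 1:
ΣP(Year 1)Q(Year 0) = 4.07×80 + 14.98×41 = 325.6 + 614.18 = 939.78
ΣP(Year 0)Q(Year 0) = 4.24×80 + 11.85×41 = 339.2 + 485.85 = 825.05
link = 939.78/825.05 = 1.139058
Link Year 1→Year 2:
ΣP(Year 2)Q(Year 1) = 4.77×78 + 16.83×41 = 372.06 + 690.03 = 1062.09
ΣP(Year 1)Q(Year 1) = 4.07×78 + 14.98×41 = 317.46 + 614.18 = 931.64
link = 1062.09/931.64 = 1.140022
Link Year 2→Year 3:
ΣP(Year 3)Q(Year 2) = 3.98×80 + 13.74×46 = 318.4 + 632.04 = 950.44
ΣP(Year 2)Q(Year 2) = 4.77×80 + 16.83×46 = 381.6 + 774.18 = 1155.78
link = 950.44/1155.78 = 0.822336
Chained index = 100 × 1.139058 × 1.140022 × 0.822336 = 106.7846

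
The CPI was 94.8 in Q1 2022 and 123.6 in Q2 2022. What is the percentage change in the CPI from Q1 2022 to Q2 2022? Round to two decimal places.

Change = (123.6 − 94.8) / 94.8 × 100
       = 28.8 / 94.8 × 100 = 30.3797%

30.38%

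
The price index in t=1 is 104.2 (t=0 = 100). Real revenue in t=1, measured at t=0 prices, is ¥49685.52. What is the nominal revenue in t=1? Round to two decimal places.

51772.31

Nominal = Real × (Index/100) = 49685.52 × (104.2/100)
        = 49685.52 × 1.042 = 51772.3118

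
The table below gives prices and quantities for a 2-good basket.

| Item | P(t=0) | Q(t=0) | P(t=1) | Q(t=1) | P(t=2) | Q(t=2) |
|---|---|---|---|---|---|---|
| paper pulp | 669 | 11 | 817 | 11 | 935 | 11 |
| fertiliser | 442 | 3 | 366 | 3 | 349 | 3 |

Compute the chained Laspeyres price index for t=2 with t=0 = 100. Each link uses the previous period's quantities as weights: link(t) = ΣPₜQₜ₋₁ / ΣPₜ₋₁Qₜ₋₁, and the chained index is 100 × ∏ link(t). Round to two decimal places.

130.48

Link t=0→t=1:
ΣP(t=1)Q(t=0) = 817×11 + 366×3 = 8987 + 1098 = 10085
ΣP(t=0)Q(t=0) = 669×11 + 442×3 = 7359 + 1326 = 8685
link = 10085/8685 = 1.161197
Link t=1→t=2:
ΣP(t=2)Q(t=1) = 935×11 + 349×3 = 10285 + 1047 = 11332
ΣP(t=1)Q(t=1) = 817×11 + 366×3 = 8987 + 1098 = 10085
link = 11332/10085 = 1.123649
Chained index = 100 × 1.161197 × 1.123649 = 130.4778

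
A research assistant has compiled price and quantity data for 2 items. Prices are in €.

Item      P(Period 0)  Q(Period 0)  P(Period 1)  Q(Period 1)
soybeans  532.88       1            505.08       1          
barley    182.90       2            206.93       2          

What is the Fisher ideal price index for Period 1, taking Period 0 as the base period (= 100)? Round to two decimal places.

Laspeyres component (base-period weights):
ΣP(Period 1)Q(Period 0) = 505.08×1 + 206.93×2 = 505.08 + 413.86 = 918.94
ΣP(Period 0)Q(Period 0) = 532.88×1 + 182.90×2 = 532.88 + 365.8 = 898.68
L = 918.94 / 898.68 × 100 = 102.2544
Paasche component (current-period weights):
ΣP(Period 1)Q(Period 1) = 505.08×1 + 206.93×2 = 505.08 + 413.86 = 918.94
ΣP(Period 0)Q(Period 1) = 532.88×1 + 182.90×2 = 532.88 + 365.8 = 898.68
P = 918.94 / 898.68 × 100 = 102.2544
Fisher = √(L × P) = √(102.2544 × 102.2544) = 102.2544

102.25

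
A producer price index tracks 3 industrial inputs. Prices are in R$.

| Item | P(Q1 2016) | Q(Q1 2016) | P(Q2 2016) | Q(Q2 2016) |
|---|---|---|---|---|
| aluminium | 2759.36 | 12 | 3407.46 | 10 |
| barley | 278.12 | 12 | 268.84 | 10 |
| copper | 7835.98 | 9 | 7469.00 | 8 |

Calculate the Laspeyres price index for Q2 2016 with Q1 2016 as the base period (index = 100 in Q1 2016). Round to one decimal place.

Laspeyres price index uses base-period quantities as weights.
ΣP(Q2 2016)·Q(Q1 2016) = 3407.46×12 + 268.84×12 + 7469.00×9 = 40889.52 + 3226.08 + 67221 = 111336.6
ΣP(Q1 2016)·Q(Q1 2016) = 2759.36×12 + 278.12×12 + 7835.98×9 = 33112.32 + 3337.44 + 70523.82 = 106973.58
Index = 111336.6 / 106973.58 × 100 = 104.0786

104.1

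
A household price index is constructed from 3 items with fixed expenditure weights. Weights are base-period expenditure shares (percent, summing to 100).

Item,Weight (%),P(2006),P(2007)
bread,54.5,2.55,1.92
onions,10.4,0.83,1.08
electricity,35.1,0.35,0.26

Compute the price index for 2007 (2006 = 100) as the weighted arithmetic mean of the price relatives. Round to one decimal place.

bread: 54.5 × (1.92/2.55) = 54.5 × 0.752941 = 41.0353
onions: 10.4 × (1.08/0.83) = 10.4 × 1.301205 = 13.5325
electricity: 35.1 × (0.26/0.35) = 35.1 × 0.742857 = 26.0743
Index = Σ wᵢ·(p₁ᵢ/p₀ᵢ) = 41.0353 + 13.5325 + 26.0743 = 80.6421

80.6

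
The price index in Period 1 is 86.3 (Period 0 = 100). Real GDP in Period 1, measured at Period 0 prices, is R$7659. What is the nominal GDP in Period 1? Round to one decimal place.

Nominal = Real × (Index/100) = 7659 × (86.3/100)
        = 7659 × 0.863 = 6609.7170

6609.7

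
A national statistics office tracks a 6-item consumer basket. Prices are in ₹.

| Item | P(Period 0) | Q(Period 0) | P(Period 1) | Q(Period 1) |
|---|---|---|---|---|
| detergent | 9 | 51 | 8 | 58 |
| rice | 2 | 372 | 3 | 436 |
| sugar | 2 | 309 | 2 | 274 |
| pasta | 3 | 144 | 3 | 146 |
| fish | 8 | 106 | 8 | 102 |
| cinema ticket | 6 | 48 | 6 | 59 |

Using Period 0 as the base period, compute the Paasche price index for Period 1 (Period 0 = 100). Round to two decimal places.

Paasche price index uses current-period quantities as weights.
ΣP(Period 1)·Q(Period 1) = 8×58 + 3×436 + 2×274 + 3×146 + 8×102 + 6×59 = 464 + 1308 + 548 + 438 + 816 + 354 = 3928
ΣP(Period 0)·Q(Period 1) = 9×58 + 2×436 + 2×274 + 3×146 + 8×102 + 6×59 = 522 + 872 + 548 + 438 + 816 + 354 = 3550
Index = 3928 / 3550 × 100 = 110.6479

110.65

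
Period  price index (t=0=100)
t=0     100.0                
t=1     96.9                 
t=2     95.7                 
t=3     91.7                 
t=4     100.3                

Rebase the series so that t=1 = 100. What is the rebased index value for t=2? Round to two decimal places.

Rebased(t=2) = 95.7 / 96.9 × 100 = 98.7616

98.76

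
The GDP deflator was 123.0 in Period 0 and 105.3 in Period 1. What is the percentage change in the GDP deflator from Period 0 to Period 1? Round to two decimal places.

Change = (105.3 − 123.0) / 123.0 × 100
       = -17.7 / 123.0 × 100 = -14.3902%

-14.39%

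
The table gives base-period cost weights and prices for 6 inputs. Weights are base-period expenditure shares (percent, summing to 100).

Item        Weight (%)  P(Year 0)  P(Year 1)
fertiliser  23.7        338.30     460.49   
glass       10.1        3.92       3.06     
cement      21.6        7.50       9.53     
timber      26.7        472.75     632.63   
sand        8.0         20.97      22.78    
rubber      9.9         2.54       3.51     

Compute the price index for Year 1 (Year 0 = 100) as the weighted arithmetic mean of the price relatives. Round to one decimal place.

fertiliser: 23.7 × (460.49/338.30) = 23.7 × 1.361188 = 32.2602
glass: 10.1 × (3.06/3.92) = 10.1 × 0.780612 = 7.8842
cement: 21.6 × (9.53/7.50) = 21.6 × 1.270667 = 27.4464
timber: 26.7 × (632.63/472.75) = 26.7 × 1.338191 = 35.7297
sand: 8.0 × (22.78/20.97) = 8.0 × 1.086314 = 8.6905
rubber: 9.9 × (3.51/2.54) = 9.9 × 1.381890 = 13.6807
Index = Σ wᵢ·(p₁ᵢ/p₀ᵢ) = 32.2602 + 7.8842 + 27.4464 + 35.7297 + 8.6905 + 13.6807 = 125.6917

125.7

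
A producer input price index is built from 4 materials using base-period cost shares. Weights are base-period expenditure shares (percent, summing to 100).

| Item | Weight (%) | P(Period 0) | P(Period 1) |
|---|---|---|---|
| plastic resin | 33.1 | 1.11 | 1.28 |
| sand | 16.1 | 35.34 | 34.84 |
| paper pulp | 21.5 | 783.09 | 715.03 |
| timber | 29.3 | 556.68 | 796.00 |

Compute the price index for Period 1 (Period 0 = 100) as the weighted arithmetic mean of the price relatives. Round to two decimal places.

115.57

plastic resin: 33.1 × (1.28/1.11) = 33.1 × 1.153153 = 38.1694
sand: 16.1 × (34.84/35.34) = 16.1 × 0.985852 = 15.8722
paper pulp: 21.5 × (715.03/783.09) = 21.5 × 0.913088 = 19.6314
timber: 29.3 × (796.00/556.68) = 29.3 × 1.429906 = 41.8962
Index = Σ wᵢ·(p₁ᵢ/p₀ᵢ) = 38.1694 + 15.8722 + 19.6314 + 41.8962 = 115.5692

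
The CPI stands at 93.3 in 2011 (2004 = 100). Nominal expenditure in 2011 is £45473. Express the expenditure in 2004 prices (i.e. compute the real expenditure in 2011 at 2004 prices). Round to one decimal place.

Real = Nominal ÷ (Index/100) = 45473 ÷ (93.3/100)
     = 45473 ÷ 0.933 = 48738.4780

48738.5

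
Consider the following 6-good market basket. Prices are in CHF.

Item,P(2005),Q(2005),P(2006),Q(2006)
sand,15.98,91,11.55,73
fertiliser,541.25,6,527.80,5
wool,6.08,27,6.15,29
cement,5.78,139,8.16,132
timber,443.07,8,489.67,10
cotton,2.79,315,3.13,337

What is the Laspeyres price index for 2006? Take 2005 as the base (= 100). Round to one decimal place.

Laspeyres price index uses base-period quantities as weights.
ΣP(2006)·Q(2005) = 11.55×91 + 527.80×6 + 6.15×27 + 8.16×139 + 489.67×8 + 3.13×315 = 1051.05 + 3166.8 + 166.05 + 1134.24 + 3917.36 + 985.95 = 10421.45
ΣP(2005)·Q(2005) = 15.98×91 + 541.25×6 + 6.08×27 + 5.78×139 + 443.07×8 + 2.79×315 = 1454.18 + 3247.5 + 164.16 + 803.42 + 3544.56 + 878.85 = 10092.67
Index = 10421.45 / 10092.67 × 100 = 103.2576

103.3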